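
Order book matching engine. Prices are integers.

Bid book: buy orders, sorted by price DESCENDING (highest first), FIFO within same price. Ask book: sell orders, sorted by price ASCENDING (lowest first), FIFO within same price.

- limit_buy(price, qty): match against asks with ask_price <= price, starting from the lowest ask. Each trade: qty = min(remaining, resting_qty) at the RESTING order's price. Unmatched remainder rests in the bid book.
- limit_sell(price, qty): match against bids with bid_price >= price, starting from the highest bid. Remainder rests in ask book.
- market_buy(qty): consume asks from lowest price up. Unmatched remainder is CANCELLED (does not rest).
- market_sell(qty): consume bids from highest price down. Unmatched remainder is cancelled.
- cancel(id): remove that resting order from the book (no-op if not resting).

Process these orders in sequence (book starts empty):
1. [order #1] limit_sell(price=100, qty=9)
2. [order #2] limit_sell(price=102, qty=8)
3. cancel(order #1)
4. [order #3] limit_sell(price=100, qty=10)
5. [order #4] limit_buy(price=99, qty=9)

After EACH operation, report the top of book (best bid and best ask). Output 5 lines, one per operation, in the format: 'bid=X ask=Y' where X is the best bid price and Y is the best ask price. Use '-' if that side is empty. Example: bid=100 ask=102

Answer: bid=- ask=100
bid=- ask=100
bid=- ask=102
bid=- ask=100
bid=99 ask=100

Derivation:
After op 1 [order #1] limit_sell(price=100, qty=9): fills=none; bids=[-] asks=[#1:9@100]
After op 2 [order #2] limit_sell(price=102, qty=8): fills=none; bids=[-] asks=[#1:9@100 #2:8@102]
After op 3 cancel(order #1): fills=none; bids=[-] asks=[#2:8@102]
After op 4 [order #3] limit_sell(price=100, qty=10): fills=none; bids=[-] asks=[#3:10@100 #2:8@102]
After op 5 [order #4] limit_buy(price=99, qty=9): fills=none; bids=[#4:9@99] asks=[#3:10@100 #2:8@102]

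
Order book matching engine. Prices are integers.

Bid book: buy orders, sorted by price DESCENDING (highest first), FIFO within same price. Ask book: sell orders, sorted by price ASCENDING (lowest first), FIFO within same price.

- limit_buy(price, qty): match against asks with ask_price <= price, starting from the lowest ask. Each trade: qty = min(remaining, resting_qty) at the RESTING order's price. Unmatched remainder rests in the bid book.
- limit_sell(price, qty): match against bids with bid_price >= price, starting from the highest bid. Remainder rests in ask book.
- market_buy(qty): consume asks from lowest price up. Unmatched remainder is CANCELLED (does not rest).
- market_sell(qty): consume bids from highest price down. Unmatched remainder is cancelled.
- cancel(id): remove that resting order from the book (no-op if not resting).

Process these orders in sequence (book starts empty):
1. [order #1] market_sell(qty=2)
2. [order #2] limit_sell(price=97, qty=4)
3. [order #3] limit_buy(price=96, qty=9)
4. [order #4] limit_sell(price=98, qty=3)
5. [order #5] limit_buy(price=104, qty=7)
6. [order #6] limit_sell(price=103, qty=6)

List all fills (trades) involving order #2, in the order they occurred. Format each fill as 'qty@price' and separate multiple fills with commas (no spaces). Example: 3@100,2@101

Answer: 4@97

Derivation:
After op 1 [order #1] market_sell(qty=2): fills=none; bids=[-] asks=[-]
After op 2 [order #2] limit_sell(price=97, qty=4): fills=none; bids=[-] asks=[#2:4@97]
After op 3 [order #3] limit_buy(price=96, qty=9): fills=none; bids=[#3:9@96] asks=[#2:4@97]
After op 4 [order #4] limit_sell(price=98, qty=3): fills=none; bids=[#3:9@96] asks=[#2:4@97 #4:3@98]
After op 5 [order #5] limit_buy(price=104, qty=7): fills=#5x#2:4@97 #5x#4:3@98; bids=[#3:9@96] asks=[-]
After op 6 [order #6] limit_sell(price=103, qty=6): fills=none; bids=[#3:9@96] asks=[#6:6@103]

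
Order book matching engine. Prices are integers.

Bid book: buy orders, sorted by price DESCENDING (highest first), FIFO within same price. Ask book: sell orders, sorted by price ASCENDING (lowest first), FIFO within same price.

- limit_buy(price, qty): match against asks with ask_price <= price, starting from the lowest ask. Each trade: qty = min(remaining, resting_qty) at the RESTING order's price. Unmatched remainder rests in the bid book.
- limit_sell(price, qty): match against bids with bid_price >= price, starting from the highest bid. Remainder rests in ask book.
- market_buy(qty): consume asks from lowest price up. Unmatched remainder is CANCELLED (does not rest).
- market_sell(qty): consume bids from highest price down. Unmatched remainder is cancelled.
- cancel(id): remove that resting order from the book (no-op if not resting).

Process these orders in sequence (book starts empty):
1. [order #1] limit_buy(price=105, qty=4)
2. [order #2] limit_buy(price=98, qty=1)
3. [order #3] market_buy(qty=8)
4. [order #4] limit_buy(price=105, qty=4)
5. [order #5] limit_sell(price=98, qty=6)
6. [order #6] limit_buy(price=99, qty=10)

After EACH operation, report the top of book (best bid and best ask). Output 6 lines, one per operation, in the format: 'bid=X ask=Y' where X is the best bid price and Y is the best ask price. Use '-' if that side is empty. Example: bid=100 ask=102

Answer: bid=105 ask=-
bid=105 ask=-
bid=105 ask=-
bid=105 ask=-
bid=105 ask=-
bid=105 ask=-

Derivation:
After op 1 [order #1] limit_buy(price=105, qty=4): fills=none; bids=[#1:4@105] asks=[-]
After op 2 [order #2] limit_buy(price=98, qty=1): fills=none; bids=[#1:4@105 #2:1@98] asks=[-]
After op 3 [order #3] market_buy(qty=8): fills=none; bids=[#1:4@105 #2:1@98] asks=[-]
After op 4 [order #4] limit_buy(price=105, qty=4): fills=none; bids=[#1:4@105 #4:4@105 #2:1@98] asks=[-]
After op 5 [order #5] limit_sell(price=98, qty=6): fills=#1x#5:4@105 #4x#5:2@105; bids=[#4:2@105 #2:1@98] asks=[-]
After op 6 [order #6] limit_buy(price=99, qty=10): fills=none; bids=[#4:2@105 #6:10@99 #2:1@98] asks=[-]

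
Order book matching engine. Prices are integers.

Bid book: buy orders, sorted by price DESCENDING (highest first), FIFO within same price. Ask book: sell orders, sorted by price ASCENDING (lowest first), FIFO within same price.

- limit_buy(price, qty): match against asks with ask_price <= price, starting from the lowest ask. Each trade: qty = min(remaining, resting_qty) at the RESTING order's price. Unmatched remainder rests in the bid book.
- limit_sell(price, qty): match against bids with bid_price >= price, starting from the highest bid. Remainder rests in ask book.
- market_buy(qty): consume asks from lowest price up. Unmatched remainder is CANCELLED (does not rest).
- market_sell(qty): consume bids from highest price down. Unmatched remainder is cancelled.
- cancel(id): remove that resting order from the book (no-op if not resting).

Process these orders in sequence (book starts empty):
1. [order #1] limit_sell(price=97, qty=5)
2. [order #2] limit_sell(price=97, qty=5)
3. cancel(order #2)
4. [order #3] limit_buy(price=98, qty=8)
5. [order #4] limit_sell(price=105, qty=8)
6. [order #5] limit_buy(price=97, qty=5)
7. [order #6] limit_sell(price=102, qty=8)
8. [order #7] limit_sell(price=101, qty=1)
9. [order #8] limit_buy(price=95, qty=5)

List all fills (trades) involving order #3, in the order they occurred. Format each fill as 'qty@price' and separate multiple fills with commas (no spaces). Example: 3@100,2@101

After op 1 [order #1] limit_sell(price=97, qty=5): fills=none; bids=[-] asks=[#1:5@97]
After op 2 [order #2] limit_sell(price=97, qty=5): fills=none; bids=[-] asks=[#1:5@97 #2:5@97]
After op 3 cancel(order #2): fills=none; bids=[-] asks=[#1:5@97]
After op 4 [order #3] limit_buy(price=98, qty=8): fills=#3x#1:5@97; bids=[#3:3@98] asks=[-]
After op 5 [order #4] limit_sell(price=105, qty=8): fills=none; bids=[#3:3@98] asks=[#4:8@105]
After op 6 [order #5] limit_buy(price=97, qty=5): fills=none; bids=[#3:3@98 #5:5@97] asks=[#4:8@105]
After op 7 [order #6] limit_sell(price=102, qty=8): fills=none; bids=[#3:3@98 #5:5@97] asks=[#6:8@102 #4:8@105]
After op 8 [order #7] limit_sell(price=101, qty=1): fills=none; bids=[#3:3@98 #5:5@97] asks=[#7:1@101 #6:8@102 #4:8@105]
After op 9 [order #8] limit_buy(price=95, qty=5): fills=none; bids=[#3:3@98 #5:5@97 #8:5@95] asks=[#7:1@101 #6:8@102 #4:8@105]

Answer: 5@97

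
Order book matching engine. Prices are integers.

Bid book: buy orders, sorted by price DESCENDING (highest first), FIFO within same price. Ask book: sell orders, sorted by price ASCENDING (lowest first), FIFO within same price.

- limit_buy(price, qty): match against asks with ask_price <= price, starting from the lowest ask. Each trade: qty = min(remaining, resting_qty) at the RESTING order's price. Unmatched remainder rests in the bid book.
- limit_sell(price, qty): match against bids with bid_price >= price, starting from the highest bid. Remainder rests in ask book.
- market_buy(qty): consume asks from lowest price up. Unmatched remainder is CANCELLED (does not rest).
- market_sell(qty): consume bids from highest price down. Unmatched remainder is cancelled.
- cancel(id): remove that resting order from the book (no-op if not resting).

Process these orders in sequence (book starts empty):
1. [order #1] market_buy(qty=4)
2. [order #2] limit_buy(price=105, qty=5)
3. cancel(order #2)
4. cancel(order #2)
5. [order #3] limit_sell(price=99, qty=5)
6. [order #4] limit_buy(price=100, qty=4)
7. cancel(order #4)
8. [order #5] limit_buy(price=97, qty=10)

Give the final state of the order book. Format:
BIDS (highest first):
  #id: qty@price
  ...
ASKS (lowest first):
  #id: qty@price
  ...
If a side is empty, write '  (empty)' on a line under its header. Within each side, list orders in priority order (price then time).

Answer: BIDS (highest first):
  #5: 10@97
ASKS (lowest first):
  #3: 1@99

Derivation:
After op 1 [order #1] market_buy(qty=4): fills=none; bids=[-] asks=[-]
After op 2 [order #2] limit_buy(price=105, qty=5): fills=none; bids=[#2:5@105] asks=[-]
After op 3 cancel(order #2): fills=none; bids=[-] asks=[-]
After op 4 cancel(order #2): fills=none; bids=[-] asks=[-]
After op 5 [order #3] limit_sell(price=99, qty=5): fills=none; bids=[-] asks=[#3:5@99]
After op 6 [order #4] limit_buy(price=100, qty=4): fills=#4x#3:4@99; bids=[-] asks=[#3:1@99]
After op 7 cancel(order #4): fills=none; bids=[-] asks=[#3:1@99]
After op 8 [order #5] limit_buy(price=97, qty=10): fills=none; bids=[#5:10@97] asks=[#3:1@99]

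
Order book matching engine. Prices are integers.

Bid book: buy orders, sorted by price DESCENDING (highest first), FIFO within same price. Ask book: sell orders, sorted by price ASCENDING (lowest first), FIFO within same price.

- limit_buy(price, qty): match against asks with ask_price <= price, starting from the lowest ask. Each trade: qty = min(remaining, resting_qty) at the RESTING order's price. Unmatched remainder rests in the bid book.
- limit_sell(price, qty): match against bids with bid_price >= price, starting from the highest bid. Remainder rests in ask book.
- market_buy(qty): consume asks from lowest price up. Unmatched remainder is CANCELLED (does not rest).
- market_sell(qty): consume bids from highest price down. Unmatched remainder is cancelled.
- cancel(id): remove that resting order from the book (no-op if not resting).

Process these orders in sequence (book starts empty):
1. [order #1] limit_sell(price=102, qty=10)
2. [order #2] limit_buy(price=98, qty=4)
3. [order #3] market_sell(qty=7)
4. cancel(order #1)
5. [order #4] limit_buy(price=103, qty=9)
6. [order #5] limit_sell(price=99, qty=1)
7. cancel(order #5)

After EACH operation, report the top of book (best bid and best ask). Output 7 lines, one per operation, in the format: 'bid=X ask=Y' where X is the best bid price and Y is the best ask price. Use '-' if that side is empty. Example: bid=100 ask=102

Answer: bid=- ask=102
bid=98 ask=102
bid=- ask=102
bid=- ask=-
bid=103 ask=-
bid=103 ask=-
bid=103 ask=-

Derivation:
After op 1 [order #1] limit_sell(price=102, qty=10): fills=none; bids=[-] asks=[#1:10@102]
After op 2 [order #2] limit_buy(price=98, qty=4): fills=none; bids=[#2:4@98] asks=[#1:10@102]
After op 3 [order #3] market_sell(qty=7): fills=#2x#3:4@98; bids=[-] asks=[#1:10@102]
After op 4 cancel(order #1): fills=none; bids=[-] asks=[-]
After op 5 [order #4] limit_buy(price=103, qty=9): fills=none; bids=[#4:9@103] asks=[-]
After op 6 [order #5] limit_sell(price=99, qty=1): fills=#4x#5:1@103; bids=[#4:8@103] asks=[-]
After op 7 cancel(order #5): fills=none; bids=[#4:8@103] asks=[-]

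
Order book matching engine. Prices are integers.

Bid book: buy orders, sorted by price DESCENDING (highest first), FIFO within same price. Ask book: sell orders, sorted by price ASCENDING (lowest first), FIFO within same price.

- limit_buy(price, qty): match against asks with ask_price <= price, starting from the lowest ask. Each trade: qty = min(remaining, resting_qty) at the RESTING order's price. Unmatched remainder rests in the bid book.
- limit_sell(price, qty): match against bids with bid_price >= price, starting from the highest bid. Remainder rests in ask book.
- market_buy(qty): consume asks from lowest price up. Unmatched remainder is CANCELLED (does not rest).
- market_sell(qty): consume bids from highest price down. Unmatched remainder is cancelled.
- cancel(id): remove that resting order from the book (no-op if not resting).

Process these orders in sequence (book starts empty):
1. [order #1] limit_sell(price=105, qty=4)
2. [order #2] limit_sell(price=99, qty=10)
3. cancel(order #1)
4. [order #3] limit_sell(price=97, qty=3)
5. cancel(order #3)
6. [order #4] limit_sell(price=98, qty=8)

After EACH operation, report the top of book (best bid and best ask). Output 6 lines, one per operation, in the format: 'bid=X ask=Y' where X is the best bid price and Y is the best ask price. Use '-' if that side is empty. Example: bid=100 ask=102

After op 1 [order #1] limit_sell(price=105, qty=4): fills=none; bids=[-] asks=[#1:4@105]
After op 2 [order #2] limit_sell(price=99, qty=10): fills=none; bids=[-] asks=[#2:10@99 #1:4@105]
After op 3 cancel(order #1): fills=none; bids=[-] asks=[#2:10@99]
After op 4 [order #3] limit_sell(price=97, qty=3): fills=none; bids=[-] asks=[#3:3@97 #2:10@99]
After op 5 cancel(order #3): fills=none; bids=[-] asks=[#2:10@99]
After op 6 [order #4] limit_sell(price=98, qty=8): fills=none; bids=[-] asks=[#4:8@98 #2:10@99]

Answer: bid=- ask=105
bid=- ask=99
bid=- ask=99
bid=- ask=97
bid=- ask=99
bid=- ask=98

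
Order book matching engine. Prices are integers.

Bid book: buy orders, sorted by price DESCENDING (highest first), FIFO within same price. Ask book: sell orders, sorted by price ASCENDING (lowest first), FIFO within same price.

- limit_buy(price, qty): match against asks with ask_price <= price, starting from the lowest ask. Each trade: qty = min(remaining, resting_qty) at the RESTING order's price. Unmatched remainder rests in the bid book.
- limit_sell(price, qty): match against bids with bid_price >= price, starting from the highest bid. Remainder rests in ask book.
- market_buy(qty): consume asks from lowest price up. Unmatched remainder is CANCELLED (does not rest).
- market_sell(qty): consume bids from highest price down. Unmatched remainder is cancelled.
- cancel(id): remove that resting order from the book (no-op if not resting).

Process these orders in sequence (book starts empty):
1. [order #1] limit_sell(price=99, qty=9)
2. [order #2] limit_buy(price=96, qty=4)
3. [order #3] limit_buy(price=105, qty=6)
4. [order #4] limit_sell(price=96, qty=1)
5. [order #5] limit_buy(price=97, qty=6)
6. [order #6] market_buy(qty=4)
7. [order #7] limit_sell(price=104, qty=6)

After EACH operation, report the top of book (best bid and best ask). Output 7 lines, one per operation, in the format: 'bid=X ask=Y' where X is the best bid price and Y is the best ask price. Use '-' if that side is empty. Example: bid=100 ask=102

Answer: bid=- ask=99
bid=96 ask=99
bid=96 ask=99
bid=96 ask=99
bid=97 ask=99
bid=97 ask=-
bid=97 ask=104

Derivation:
After op 1 [order #1] limit_sell(price=99, qty=9): fills=none; bids=[-] asks=[#1:9@99]
After op 2 [order #2] limit_buy(price=96, qty=4): fills=none; bids=[#2:4@96] asks=[#1:9@99]
After op 3 [order #3] limit_buy(price=105, qty=6): fills=#3x#1:6@99; bids=[#2:4@96] asks=[#1:3@99]
After op 4 [order #4] limit_sell(price=96, qty=1): fills=#2x#4:1@96; bids=[#2:3@96] asks=[#1:3@99]
After op 5 [order #5] limit_buy(price=97, qty=6): fills=none; bids=[#5:6@97 #2:3@96] asks=[#1:3@99]
After op 6 [order #6] market_buy(qty=4): fills=#6x#1:3@99; bids=[#5:6@97 #2:3@96] asks=[-]
After op 7 [order #7] limit_sell(price=104, qty=6): fills=none; bids=[#5:6@97 #2:3@96] asks=[#7:6@104]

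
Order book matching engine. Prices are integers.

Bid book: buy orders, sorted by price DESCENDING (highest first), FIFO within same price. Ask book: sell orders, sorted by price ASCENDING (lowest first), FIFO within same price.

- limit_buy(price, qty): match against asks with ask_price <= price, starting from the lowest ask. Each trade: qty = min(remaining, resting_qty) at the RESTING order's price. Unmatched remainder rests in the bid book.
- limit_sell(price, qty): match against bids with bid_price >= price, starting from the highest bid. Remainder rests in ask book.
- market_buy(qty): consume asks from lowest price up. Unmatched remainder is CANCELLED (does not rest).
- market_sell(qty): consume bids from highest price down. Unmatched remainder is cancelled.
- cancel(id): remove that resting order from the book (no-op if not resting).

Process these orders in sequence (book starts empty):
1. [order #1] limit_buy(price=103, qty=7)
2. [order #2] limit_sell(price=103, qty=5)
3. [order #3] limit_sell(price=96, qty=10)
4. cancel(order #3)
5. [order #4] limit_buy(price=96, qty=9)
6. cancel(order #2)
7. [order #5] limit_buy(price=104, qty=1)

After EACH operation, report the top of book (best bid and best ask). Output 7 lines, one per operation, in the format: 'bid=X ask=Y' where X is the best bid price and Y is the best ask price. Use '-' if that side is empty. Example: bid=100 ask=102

Answer: bid=103 ask=-
bid=103 ask=-
bid=- ask=96
bid=- ask=-
bid=96 ask=-
bid=96 ask=-
bid=104 ask=-

Derivation:
After op 1 [order #1] limit_buy(price=103, qty=7): fills=none; bids=[#1:7@103] asks=[-]
After op 2 [order #2] limit_sell(price=103, qty=5): fills=#1x#2:5@103; bids=[#1:2@103] asks=[-]
After op 3 [order #3] limit_sell(price=96, qty=10): fills=#1x#3:2@103; bids=[-] asks=[#3:8@96]
After op 4 cancel(order #3): fills=none; bids=[-] asks=[-]
After op 5 [order #4] limit_buy(price=96, qty=9): fills=none; bids=[#4:9@96] asks=[-]
After op 6 cancel(order #2): fills=none; bids=[#4:9@96] asks=[-]
After op 7 [order #5] limit_buy(price=104, qty=1): fills=none; bids=[#5:1@104 #4:9@96] asks=[-]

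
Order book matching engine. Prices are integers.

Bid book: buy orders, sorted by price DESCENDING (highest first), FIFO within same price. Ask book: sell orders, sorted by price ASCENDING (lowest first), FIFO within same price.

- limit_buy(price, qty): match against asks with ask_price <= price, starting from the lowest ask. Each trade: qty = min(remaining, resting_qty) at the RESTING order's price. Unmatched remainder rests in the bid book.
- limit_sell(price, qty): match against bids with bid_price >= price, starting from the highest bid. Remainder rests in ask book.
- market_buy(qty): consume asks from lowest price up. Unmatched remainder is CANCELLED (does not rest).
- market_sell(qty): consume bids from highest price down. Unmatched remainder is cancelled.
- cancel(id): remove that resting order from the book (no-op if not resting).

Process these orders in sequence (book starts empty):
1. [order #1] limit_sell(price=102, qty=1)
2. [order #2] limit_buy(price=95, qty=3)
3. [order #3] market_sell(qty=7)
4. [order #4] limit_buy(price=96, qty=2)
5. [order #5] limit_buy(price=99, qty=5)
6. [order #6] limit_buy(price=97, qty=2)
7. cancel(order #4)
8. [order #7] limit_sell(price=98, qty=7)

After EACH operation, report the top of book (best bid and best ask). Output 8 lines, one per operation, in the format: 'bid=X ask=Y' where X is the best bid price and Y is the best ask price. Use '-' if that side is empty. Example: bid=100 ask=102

After op 1 [order #1] limit_sell(price=102, qty=1): fills=none; bids=[-] asks=[#1:1@102]
After op 2 [order #2] limit_buy(price=95, qty=3): fills=none; bids=[#2:3@95] asks=[#1:1@102]
After op 3 [order #3] market_sell(qty=7): fills=#2x#3:3@95; bids=[-] asks=[#1:1@102]
After op 4 [order #4] limit_buy(price=96, qty=2): fills=none; bids=[#4:2@96] asks=[#1:1@102]
After op 5 [order #5] limit_buy(price=99, qty=5): fills=none; bids=[#5:5@99 #4:2@96] asks=[#1:1@102]
After op 6 [order #6] limit_buy(price=97, qty=2): fills=none; bids=[#5:5@99 #6:2@97 #4:2@96] asks=[#1:1@102]
After op 7 cancel(order #4): fills=none; bids=[#5:5@99 #6:2@97] asks=[#1:1@102]
After op 8 [order #7] limit_sell(price=98, qty=7): fills=#5x#7:5@99; bids=[#6:2@97] asks=[#7:2@98 #1:1@102]

Answer: bid=- ask=102
bid=95 ask=102
bid=- ask=102
bid=96 ask=102
bid=99 ask=102
bid=99 ask=102
bid=99 ask=102
bid=97 ask=98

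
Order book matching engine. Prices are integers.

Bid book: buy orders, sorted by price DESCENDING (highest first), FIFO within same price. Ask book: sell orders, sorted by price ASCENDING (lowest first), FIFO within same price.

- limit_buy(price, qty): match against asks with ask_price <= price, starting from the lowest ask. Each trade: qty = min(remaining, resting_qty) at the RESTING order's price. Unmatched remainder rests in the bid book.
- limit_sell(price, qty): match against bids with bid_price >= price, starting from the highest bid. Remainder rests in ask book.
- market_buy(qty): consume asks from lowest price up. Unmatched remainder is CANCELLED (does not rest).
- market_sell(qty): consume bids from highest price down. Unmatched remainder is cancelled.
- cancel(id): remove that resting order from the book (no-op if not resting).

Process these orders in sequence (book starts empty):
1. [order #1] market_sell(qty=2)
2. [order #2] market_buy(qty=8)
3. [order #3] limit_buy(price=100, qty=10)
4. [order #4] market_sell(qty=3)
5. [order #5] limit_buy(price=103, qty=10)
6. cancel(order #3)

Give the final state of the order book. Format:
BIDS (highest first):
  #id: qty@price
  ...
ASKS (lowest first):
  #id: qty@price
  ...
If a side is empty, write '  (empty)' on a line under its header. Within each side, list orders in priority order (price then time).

After op 1 [order #1] market_sell(qty=2): fills=none; bids=[-] asks=[-]
After op 2 [order #2] market_buy(qty=8): fills=none; bids=[-] asks=[-]
After op 3 [order #3] limit_buy(price=100, qty=10): fills=none; bids=[#3:10@100] asks=[-]
After op 4 [order #4] market_sell(qty=3): fills=#3x#4:3@100; bids=[#3:7@100] asks=[-]
After op 5 [order #5] limit_buy(price=103, qty=10): fills=none; bids=[#5:10@103 #3:7@100] asks=[-]
After op 6 cancel(order #3): fills=none; bids=[#5:10@103] asks=[-]

Answer: BIDS (highest first):
  #5: 10@103
ASKS (lowest first):
  (empty)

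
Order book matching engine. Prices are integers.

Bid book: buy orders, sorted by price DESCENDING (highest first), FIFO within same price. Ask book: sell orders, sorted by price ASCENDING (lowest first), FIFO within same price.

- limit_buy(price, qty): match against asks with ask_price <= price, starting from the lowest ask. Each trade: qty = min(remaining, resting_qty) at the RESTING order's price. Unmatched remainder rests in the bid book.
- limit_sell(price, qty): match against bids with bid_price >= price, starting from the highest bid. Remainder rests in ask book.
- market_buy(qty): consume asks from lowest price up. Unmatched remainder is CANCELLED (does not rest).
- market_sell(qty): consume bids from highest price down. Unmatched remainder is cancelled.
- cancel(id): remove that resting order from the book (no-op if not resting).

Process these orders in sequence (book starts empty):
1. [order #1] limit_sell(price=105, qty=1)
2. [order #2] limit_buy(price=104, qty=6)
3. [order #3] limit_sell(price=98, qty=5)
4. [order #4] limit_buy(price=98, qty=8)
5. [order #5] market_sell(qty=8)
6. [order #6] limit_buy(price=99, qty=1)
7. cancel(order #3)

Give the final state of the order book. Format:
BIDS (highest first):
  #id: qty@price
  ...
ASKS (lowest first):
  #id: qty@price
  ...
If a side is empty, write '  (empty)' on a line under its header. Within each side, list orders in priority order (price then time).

After op 1 [order #1] limit_sell(price=105, qty=1): fills=none; bids=[-] asks=[#1:1@105]
After op 2 [order #2] limit_buy(price=104, qty=6): fills=none; bids=[#2:6@104] asks=[#1:1@105]
After op 3 [order #3] limit_sell(price=98, qty=5): fills=#2x#3:5@104; bids=[#2:1@104] asks=[#1:1@105]
After op 4 [order #4] limit_buy(price=98, qty=8): fills=none; bids=[#2:1@104 #4:8@98] asks=[#1:1@105]
After op 5 [order #5] market_sell(qty=8): fills=#2x#5:1@104 #4x#5:7@98; bids=[#4:1@98] asks=[#1:1@105]
After op 6 [order #6] limit_buy(price=99, qty=1): fills=none; bids=[#6:1@99 #4:1@98] asks=[#1:1@105]
After op 7 cancel(order #3): fills=none; bids=[#6:1@99 #4:1@98] asks=[#1:1@105]

Answer: BIDS (highest first):
  #6: 1@99
  #4: 1@98
ASKS (lowest first):
  #1: 1@105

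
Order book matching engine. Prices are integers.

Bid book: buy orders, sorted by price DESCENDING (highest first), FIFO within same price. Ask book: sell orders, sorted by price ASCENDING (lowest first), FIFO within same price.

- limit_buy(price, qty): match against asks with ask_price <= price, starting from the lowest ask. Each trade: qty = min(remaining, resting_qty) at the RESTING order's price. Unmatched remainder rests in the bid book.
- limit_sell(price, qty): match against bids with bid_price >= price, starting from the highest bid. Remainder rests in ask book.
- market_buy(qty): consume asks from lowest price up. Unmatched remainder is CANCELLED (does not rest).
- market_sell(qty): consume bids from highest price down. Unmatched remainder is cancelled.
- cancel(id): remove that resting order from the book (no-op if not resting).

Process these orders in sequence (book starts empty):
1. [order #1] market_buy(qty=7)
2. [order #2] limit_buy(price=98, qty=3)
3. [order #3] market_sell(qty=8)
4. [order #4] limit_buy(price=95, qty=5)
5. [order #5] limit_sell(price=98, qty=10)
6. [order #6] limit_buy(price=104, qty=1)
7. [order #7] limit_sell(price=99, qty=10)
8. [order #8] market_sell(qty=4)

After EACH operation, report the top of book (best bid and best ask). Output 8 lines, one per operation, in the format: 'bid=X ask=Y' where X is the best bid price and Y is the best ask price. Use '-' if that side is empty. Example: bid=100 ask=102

After op 1 [order #1] market_buy(qty=7): fills=none; bids=[-] asks=[-]
After op 2 [order #2] limit_buy(price=98, qty=3): fills=none; bids=[#2:3@98] asks=[-]
After op 3 [order #3] market_sell(qty=8): fills=#2x#3:3@98; bids=[-] asks=[-]
After op 4 [order #4] limit_buy(price=95, qty=5): fills=none; bids=[#4:5@95] asks=[-]
After op 5 [order #5] limit_sell(price=98, qty=10): fills=none; bids=[#4:5@95] asks=[#5:10@98]
After op 6 [order #6] limit_buy(price=104, qty=1): fills=#6x#5:1@98; bids=[#4:5@95] asks=[#5:9@98]
After op 7 [order #7] limit_sell(price=99, qty=10): fills=none; bids=[#4:5@95] asks=[#5:9@98 #7:10@99]
After op 8 [order #8] market_sell(qty=4): fills=#4x#8:4@95; bids=[#4:1@95] asks=[#5:9@98 #7:10@99]

Answer: bid=- ask=-
bid=98 ask=-
bid=- ask=-
bid=95 ask=-
bid=95 ask=98
bid=95 ask=98
bid=95 ask=98
bid=95 ask=98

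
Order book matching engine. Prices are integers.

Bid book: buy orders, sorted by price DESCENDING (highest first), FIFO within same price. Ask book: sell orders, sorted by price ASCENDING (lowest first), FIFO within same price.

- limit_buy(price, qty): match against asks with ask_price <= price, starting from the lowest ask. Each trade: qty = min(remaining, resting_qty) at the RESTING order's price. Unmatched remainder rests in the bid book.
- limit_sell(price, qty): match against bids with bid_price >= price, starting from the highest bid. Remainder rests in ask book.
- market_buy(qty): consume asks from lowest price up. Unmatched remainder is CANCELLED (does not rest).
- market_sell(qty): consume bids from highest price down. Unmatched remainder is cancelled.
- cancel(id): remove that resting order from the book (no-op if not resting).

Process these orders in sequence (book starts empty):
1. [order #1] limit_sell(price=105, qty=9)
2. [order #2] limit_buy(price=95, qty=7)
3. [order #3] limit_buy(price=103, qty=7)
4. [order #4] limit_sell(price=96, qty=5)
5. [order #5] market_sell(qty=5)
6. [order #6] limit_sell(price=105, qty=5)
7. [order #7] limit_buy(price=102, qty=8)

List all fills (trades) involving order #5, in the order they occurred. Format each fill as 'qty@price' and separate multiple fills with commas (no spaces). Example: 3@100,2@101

Answer: 2@103,3@95

Derivation:
After op 1 [order #1] limit_sell(price=105, qty=9): fills=none; bids=[-] asks=[#1:9@105]
After op 2 [order #2] limit_buy(price=95, qty=7): fills=none; bids=[#2:7@95] asks=[#1:9@105]
After op 3 [order #3] limit_buy(price=103, qty=7): fills=none; bids=[#3:7@103 #2:7@95] asks=[#1:9@105]
After op 4 [order #4] limit_sell(price=96, qty=5): fills=#3x#4:5@103; bids=[#3:2@103 #2:7@95] asks=[#1:9@105]
After op 5 [order #5] market_sell(qty=5): fills=#3x#5:2@103 #2x#5:3@95; bids=[#2:4@95] asks=[#1:9@105]
After op 6 [order #6] limit_sell(price=105, qty=5): fills=none; bids=[#2:4@95] asks=[#1:9@105 #6:5@105]
After op 7 [order #7] limit_buy(price=102, qty=8): fills=none; bids=[#7:8@102 #2:4@95] asks=[#1:9@105 #6:5@105]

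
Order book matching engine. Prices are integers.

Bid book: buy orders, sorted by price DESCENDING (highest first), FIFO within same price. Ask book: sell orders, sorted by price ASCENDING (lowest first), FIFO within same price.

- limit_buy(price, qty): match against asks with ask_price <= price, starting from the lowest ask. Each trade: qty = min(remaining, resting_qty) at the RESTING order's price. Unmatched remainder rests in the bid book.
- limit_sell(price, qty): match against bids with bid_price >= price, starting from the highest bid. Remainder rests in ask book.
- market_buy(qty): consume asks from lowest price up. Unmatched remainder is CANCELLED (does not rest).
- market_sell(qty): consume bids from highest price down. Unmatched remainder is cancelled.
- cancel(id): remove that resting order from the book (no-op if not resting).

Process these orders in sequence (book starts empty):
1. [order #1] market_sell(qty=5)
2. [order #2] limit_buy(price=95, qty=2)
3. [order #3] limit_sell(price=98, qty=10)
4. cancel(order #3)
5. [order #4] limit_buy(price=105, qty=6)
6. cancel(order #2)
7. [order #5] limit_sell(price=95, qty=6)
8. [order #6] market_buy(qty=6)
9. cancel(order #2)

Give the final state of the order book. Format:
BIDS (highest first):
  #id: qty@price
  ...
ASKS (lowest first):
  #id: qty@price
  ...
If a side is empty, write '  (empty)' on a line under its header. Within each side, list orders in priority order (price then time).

After op 1 [order #1] market_sell(qty=5): fills=none; bids=[-] asks=[-]
After op 2 [order #2] limit_buy(price=95, qty=2): fills=none; bids=[#2:2@95] asks=[-]
After op 3 [order #3] limit_sell(price=98, qty=10): fills=none; bids=[#2:2@95] asks=[#3:10@98]
After op 4 cancel(order #3): fills=none; bids=[#2:2@95] asks=[-]
After op 5 [order #4] limit_buy(price=105, qty=6): fills=none; bids=[#4:6@105 #2:2@95] asks=[-]
After op 6 cancel(order #2): fills=none; bids=[#4:6@105] asks=[-]
After op 7 [order #5] limit_sell(price=95, qty=6): fills=#4x#5:6@105; bids=[-] asks=[-]
After op 8 [order #6] market_buy(qty=6): fills=none; bids=[-] asks=[-]
After op 9 cancel(order #2): fills=none; bids=[-] asks=[-]

Answer: BIDS (highest first):
  (empty)
ASKS (lowest first):
  (empty)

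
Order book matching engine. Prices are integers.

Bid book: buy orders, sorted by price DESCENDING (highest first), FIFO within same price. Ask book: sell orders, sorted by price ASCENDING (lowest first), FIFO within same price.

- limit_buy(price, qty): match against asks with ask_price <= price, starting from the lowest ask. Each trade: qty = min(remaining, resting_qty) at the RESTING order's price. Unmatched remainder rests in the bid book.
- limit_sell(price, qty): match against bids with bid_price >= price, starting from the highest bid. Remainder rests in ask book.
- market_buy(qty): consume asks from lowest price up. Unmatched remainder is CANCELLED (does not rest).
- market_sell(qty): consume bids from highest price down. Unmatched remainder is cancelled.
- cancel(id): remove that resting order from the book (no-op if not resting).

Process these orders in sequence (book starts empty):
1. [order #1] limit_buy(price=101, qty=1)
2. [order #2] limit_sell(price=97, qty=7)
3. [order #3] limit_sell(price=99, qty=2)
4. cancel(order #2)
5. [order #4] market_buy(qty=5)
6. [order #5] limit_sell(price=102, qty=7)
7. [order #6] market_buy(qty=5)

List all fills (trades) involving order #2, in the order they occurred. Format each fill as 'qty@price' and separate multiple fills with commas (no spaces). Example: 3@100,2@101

After op 1 [order #1] limit_buy(price=101, qty=1): fills=none; bids=[#1:1@101] asks=[-]
After op 2 [order #2] limit_sell(price=97, qty=7): fills=#1x#2:1@101; bids=[-] asks=[#2:6@97]
After op 3 [order #3] limit_sell(price=99, qty=2): fills=none; bids=[-] asks=[#2:6@97 #3:2@99]
After op 4 cancel(order #2): fills=none; bids=[-] asks=[#3:2@99]
After op 5 [order #4] market_buy(qty=5): fills=#4x#3:2@99; bids=[-] asks=[-]
After op 6 [order #5] limit_sell(price=102, qty=7): fills=none; bids=[-] asks=[#5:7@102]
After op 7 [order #6] market_buy(qty=5): fills=#6x#5:5@102; bids=[-] asks=[#5:2@102]

Answer: 1@101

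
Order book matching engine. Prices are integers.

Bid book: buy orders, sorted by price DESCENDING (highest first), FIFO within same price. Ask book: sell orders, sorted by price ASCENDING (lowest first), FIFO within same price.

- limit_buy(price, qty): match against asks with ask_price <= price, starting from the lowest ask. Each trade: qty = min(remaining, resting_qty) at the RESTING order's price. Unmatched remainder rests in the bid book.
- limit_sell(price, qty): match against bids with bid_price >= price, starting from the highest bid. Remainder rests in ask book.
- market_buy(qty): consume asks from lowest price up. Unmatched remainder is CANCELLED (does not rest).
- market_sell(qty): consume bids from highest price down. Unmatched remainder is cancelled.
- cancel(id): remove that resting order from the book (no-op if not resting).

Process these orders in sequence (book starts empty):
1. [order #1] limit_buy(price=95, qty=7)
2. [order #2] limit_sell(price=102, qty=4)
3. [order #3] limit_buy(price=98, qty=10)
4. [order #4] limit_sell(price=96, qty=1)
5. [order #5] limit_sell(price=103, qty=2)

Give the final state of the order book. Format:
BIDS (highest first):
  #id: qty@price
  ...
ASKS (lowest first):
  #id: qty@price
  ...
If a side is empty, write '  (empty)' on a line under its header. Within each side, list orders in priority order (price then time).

After op 1 [order #1] limit_buy(price=95, qty=7): fills=none; bids=[#1:7@95] asks=[-]
After op 2 [order #2] limit_sell(price=102, qty=4): fills=none; bids=[#1:7@95] asks=[#2:4@102]
After op 3 [order #3] limit_buy(price=98, qty=10): fills=none; bids=[#3:10@98 #1:7@95] asks=[#2:4@102]
After op 4 [order #4] limit_sell(price=96, qty=1): fills=#3x#4:1@98; bids=[#3:9@98 #1:7@95] asks=[#2:4@102]
After op 5 [order #5] limit_sell(price=103, qty=2): fills=none; bids=[#3:9@98 #1:7@95] asks=[#2:4@102 #5:2@103]

Answer: BIDS (highest first):
  #3: 9@98
  #1: 7@95
ASKS (lowest first):
  #2: 4@102
  #5: 2@103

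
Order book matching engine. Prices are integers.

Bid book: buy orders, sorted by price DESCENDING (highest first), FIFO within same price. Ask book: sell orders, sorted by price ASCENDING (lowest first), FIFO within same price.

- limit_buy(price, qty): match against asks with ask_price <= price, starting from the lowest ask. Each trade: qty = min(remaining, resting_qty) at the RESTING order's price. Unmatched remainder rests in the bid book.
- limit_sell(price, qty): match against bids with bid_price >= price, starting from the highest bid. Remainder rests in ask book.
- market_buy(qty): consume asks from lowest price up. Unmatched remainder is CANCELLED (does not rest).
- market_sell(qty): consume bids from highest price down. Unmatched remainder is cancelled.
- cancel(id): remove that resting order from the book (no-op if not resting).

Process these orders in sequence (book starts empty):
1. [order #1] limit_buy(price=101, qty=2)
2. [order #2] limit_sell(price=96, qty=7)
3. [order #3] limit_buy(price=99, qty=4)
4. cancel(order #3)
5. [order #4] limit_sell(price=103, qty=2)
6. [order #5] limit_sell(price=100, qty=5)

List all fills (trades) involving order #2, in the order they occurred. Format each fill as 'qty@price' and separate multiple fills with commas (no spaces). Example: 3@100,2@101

After op 1 [order #1] limit_buy(price=101, qty=2): fills=none; bids=[#1:2@101] asks=[-]
After op 2 [order #2] limit_sell(price=96, qty=7): fills=#1x#2:2@101; bids=[-] asks=[#2:5@96]
After op 3 [order #3] limit_buy(price=99, qty=4): fills=#3x#2:4@96; bids=[-] asks=[#2:1@96]
After op 4 cancel(order #3): fills=none; bids=[-] asks=[#2:1@96]
After op 5 [order #4] limit_sell(price=103, qty=2): fills=none; bids=[-] asks=[#2:1@96 #4:2@103]
After op 6 [order #5] limit_sell(price=100, qty=5): fills=none; bids=[-] asks=[#2:1@96 #5:5@100 #4:2@103]

Answer: 2@101,4@96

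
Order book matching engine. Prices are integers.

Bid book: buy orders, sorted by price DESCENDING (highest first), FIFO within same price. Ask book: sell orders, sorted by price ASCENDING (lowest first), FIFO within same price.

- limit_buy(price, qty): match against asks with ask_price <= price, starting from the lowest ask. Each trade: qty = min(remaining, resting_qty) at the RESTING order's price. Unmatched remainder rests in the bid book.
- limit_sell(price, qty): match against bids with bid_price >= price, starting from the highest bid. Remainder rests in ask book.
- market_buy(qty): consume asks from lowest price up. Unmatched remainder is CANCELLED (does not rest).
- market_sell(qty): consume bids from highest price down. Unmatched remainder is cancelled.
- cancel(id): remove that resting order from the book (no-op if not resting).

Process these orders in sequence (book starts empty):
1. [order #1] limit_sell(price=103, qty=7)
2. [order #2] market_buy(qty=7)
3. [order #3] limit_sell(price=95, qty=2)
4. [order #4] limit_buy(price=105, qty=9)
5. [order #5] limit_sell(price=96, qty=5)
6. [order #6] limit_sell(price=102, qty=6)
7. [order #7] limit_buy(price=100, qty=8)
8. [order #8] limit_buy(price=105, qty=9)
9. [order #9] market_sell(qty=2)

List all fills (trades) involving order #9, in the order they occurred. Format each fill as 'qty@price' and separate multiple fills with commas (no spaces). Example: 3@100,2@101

Answer: 2@105

Derivation:
After op 1 [order #1] limit_sell(price=103, qty=7): fills=none; bids=[-] asks=[#1:7@103]
After op 2 [order #2] market_buy(qty=7): fills=#2x#1:7@103; bids=[-] asks=[-]
After op 3 [order #3] limit_sell(price=95, qty=2): fills=none; bids=[-] asks=[#3:2@95]
After op 4 [order #4] limit_buy(price=105, qty=9): fills=#4x#3:2@95; bids=[#4:7@105] asks=[-]
After op 5 [order #5] limit_sell(price=96, qty=5): fills=#4x#5:5@105; bids=[#4:2@105] asks=[-]
After op 6 [order #6] limit_sell(price=102, qty=6): fills=#4x#6:2@105; bids=[-] asks=[#6:4@102]
After op 7 [order #7] limit_buy(price=100, qty=8): fills=none; bids=[#7:8@100] asks=[#6:4@102]
After op 8 [order #8] limit_buy(price=105, qty=9): fills=#8x#6:4@102; bids=[#8:5@105 #7:8@100] asks=[-]
After op 9 [order #9] market_sell(qty=2): fills=#8x#9:2@105; bids=[#8:3@105 #7:8@100] asks=[-]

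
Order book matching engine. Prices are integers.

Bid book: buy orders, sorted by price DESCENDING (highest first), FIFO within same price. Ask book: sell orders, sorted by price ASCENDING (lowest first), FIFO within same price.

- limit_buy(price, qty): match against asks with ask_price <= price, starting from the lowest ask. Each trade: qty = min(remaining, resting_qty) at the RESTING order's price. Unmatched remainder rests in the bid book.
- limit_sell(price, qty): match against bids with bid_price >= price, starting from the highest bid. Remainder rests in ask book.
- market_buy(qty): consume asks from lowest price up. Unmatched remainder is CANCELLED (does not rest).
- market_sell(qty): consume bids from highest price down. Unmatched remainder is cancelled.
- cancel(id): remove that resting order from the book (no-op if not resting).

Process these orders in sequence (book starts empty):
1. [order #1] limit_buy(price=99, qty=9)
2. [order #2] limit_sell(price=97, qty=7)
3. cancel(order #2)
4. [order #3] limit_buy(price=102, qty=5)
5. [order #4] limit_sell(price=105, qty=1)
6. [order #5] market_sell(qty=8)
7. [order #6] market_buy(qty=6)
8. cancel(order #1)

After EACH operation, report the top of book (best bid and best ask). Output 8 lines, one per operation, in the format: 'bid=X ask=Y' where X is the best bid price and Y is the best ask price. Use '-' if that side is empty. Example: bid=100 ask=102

After op 1 [order #1] limit_buy(price=99, qty=9): fills=none; bids=[#1:9@99] asks=[-]
After op 2 [order #2] limit_sell(price=97, qty=7): fills=#1x#2:7@99; bids=[#1:2@99] asks=[-]
After op 3 cancel(order #2): fills=none; bids=[#1:2@99] asks=[-]
After op 4 [order #3] limit_buy(price=102, qty=5): fills=none; bids=[#3:5@102 #1:2@99] asks=[-]
After op 5 [order #4] limit_sell(price=105, qty=1): fills=none; bids=[#3:5@102 #1:2@99] asks=[#4:1@105]
After op 6 [order #5] market_sell(qty=8): fills=#3x#5:5@102 #1x#5:2@99; bids=[-] asks=[#4:1@105]
After op 7 [order #6] market_buy(qty=6): fills=#6x#4:1@105; bids=[-] asks=[-]
After op 8 cancel(order #1): fills=none; bids=[-] asks=[-]

Answer: bid=99 ask=-
bid=99 ask=-
bid=99 ask=-
bid=102 ask=-
bid=102 ask=105
bid=- ask=105
bid=- ask=-
bid=- ask=-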